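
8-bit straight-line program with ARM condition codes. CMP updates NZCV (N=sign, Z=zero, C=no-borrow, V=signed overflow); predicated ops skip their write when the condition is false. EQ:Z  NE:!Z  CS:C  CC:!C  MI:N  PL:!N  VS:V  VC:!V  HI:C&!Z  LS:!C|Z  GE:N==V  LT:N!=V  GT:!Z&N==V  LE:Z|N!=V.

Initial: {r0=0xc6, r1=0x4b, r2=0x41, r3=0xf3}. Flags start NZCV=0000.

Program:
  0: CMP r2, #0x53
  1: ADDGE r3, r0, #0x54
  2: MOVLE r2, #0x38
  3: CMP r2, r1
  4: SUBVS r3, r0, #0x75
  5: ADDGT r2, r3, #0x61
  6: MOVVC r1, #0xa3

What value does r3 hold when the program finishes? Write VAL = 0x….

VAL = 0xf3

[0] flags=1000 → (cmp)
[1] flags=1000 GE?F → skip
[2] flags=1000 LE?T → r2=0x38
[3] flags=1000 → (cmp)
[4] flags=1000 VS?F → skip
[5] flags=1000 GT?F → skip
[6] flags=1000 VC?T → r1=0xa3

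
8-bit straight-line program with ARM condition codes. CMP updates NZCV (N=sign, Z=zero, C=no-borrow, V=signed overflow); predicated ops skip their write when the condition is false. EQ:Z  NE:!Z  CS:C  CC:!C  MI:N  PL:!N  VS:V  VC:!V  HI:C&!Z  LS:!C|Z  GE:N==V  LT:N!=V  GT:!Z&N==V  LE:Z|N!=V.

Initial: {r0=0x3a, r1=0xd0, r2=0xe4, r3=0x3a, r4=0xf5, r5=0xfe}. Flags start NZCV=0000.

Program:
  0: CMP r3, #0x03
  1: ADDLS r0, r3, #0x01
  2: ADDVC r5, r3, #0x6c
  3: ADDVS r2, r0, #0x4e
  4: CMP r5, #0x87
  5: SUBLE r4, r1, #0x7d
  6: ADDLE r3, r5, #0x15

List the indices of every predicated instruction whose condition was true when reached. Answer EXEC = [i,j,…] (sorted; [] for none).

[0] flags=0010 → (cmp)
[1] flags=0010 LS?F → skip
[2] flags=0010 VC?T → r5=0xa6
[3] flags=0010 VS?F → skip
[4] flags=0010 → (cmp)
[5] flags=0010 LE?F → skip
[6] flags=0010 LE?F → skip

EXEC = [2]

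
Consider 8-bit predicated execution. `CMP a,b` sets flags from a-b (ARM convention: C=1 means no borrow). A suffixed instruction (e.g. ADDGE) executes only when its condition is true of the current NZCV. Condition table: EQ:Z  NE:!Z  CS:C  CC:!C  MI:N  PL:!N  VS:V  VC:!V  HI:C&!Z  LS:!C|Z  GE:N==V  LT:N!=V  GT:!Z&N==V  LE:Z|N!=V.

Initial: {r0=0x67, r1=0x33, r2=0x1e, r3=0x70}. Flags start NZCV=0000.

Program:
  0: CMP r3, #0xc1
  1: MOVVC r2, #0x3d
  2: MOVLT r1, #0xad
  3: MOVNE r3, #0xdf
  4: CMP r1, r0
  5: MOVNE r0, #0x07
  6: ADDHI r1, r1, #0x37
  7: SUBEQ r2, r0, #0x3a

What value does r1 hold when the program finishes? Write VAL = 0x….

[0] flags=1001 → (cmp)
[1] flags=1001 VC?F → skip
[2] flags=1001 LT?F → skip
[3] flags=1001 NE?T → r3=0xdf
[4] flags=1000 → (cmp)
[5] flags=1000 NE?T → r0=0x07
[6] flags=1000 HI?F → skip
[7] flags=1000 EQ?F → skip

VAL = 0x33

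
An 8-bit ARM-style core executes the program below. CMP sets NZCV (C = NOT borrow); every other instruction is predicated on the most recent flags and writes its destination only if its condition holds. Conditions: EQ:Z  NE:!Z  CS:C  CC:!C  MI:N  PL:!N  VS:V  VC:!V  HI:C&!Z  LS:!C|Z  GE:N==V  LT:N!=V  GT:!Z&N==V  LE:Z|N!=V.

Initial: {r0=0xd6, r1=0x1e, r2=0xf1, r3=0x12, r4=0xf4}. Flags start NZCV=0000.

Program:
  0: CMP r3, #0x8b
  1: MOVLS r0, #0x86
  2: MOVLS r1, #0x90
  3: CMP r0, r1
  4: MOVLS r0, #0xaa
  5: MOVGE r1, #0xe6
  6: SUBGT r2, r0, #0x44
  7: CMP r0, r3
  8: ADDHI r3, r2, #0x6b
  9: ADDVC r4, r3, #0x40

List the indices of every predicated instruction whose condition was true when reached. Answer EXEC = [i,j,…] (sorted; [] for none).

EXEC = [1,2,4,8,9]

0: ✓ CMP  NZCV=1001
1: ✓ MOVLS  r0←0x86
2: ✓ MOVLS  r1←0x90
3: ✓ CMP  NZCV=1000
4: ✓ MOVLS  r0←0xaa
5: · MOVGE
6: · SUBGT
7: ✓ CMP  NZCV=1010
8: ✓ ADDHI  r3←0x5c
9: ✓ ADDVC  r4←0x9c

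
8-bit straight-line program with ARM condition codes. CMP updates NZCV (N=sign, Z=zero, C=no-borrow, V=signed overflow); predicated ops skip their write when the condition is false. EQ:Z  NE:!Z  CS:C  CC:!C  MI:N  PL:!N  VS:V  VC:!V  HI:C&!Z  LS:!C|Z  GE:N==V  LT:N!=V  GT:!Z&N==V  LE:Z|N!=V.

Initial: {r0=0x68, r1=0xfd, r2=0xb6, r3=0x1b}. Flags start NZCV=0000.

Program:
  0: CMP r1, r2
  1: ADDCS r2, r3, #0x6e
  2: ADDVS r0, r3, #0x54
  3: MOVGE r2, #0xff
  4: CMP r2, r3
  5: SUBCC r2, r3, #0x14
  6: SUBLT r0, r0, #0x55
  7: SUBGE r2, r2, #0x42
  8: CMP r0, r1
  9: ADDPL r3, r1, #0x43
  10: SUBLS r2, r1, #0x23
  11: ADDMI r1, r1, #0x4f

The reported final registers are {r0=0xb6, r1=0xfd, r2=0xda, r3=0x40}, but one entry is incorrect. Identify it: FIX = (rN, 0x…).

FIX = (r0, 0x13)

[0] flags=0010 → (cmp)
[1] flags=0010 CS?T → r2=0x89
[2] flags=0010 VS?F → skip
[3] flags=0010 GE?T → r2=0xff
[4] flags=1010 → (cmp)
[5] flags=1010 CC?F → skip
[6] flags=1010 LT?T → r0=0x13
[7] flags=1010 GE?F → skip
[8] flags=0000 → (cmp)
[9] flags=0000 PL?T → r3=0x40
[10] flags=0000 LS?T → r2=0xda
[11] flags=0000 MI?F → skip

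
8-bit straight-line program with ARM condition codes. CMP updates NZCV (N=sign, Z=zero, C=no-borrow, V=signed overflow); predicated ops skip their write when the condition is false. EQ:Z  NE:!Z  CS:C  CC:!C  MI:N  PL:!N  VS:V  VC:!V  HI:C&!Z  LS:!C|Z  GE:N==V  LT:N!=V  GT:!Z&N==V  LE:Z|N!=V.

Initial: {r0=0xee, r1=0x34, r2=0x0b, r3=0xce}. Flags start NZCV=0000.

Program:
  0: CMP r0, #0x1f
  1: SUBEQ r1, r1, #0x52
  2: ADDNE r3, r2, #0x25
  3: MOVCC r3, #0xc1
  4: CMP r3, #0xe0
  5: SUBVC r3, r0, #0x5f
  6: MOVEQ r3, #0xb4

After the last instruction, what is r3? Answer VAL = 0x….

VAL = 0x8f

[0] flags=1010 → (cmp)
[1] flags=1010 EQ?F → skip
[2] flags=1010 NE?T → r3=0x30
[3] flags=1010 CC?F → skip
[4] flags=0000 → (cmp)
[5] flags=0000 VC?T → r3=0x8f
[6] flags=0000 EQ?F → skip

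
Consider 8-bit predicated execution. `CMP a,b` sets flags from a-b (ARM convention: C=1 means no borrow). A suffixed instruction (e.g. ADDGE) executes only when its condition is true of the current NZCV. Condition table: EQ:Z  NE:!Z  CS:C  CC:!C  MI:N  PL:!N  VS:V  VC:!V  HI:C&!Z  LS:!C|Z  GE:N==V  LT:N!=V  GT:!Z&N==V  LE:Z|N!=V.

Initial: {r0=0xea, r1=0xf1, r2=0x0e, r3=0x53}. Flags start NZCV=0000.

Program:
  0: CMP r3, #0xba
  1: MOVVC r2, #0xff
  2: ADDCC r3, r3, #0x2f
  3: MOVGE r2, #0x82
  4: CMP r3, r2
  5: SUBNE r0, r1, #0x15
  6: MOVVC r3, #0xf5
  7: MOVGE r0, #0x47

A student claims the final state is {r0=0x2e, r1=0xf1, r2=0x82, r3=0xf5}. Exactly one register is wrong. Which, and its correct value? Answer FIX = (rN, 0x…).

0: ✓ CMP  NZCV=1001
1: · MOVVC
2: ✓ ADDCC  r3←0x82
3: ✓ MOVGE  r2←0x82
4: ✓ CMP  NZCV=0110
5: · SUBNE
6: ✓ MOVVC  r3←0xf5
7: ✓ MOVGE  r0←0x47

FIX = (r0, 0x47)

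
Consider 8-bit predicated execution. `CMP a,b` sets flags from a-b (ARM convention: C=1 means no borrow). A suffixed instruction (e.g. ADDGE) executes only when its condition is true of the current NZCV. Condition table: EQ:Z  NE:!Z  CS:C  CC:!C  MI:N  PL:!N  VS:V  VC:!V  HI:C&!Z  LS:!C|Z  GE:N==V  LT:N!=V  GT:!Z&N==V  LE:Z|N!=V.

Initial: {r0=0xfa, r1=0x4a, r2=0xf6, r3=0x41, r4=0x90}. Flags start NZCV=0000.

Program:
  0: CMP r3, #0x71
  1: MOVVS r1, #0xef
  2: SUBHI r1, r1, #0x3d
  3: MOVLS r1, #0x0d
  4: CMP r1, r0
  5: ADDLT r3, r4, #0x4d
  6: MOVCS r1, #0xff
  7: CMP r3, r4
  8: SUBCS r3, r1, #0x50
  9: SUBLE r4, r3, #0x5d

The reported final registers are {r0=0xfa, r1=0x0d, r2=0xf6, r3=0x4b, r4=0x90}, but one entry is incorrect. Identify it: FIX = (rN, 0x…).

[0] flags=1000 → (cmp)
[1] flags=1000 VS?F → skip
[2] flags=1000 HI?F → skip
[3] flags=1000 LS?T → r1=0x0d
[4] flags=0000 → (cmp)
[5] flags=0000 LT?F → skip
[6] flags=0000 CS?F → skip
[7] flags=1001 → (cmp)
[8] flags=1001 CS?F → skip
[9] flags=1001 LE?F → skip

FIX = (r3, 0x41)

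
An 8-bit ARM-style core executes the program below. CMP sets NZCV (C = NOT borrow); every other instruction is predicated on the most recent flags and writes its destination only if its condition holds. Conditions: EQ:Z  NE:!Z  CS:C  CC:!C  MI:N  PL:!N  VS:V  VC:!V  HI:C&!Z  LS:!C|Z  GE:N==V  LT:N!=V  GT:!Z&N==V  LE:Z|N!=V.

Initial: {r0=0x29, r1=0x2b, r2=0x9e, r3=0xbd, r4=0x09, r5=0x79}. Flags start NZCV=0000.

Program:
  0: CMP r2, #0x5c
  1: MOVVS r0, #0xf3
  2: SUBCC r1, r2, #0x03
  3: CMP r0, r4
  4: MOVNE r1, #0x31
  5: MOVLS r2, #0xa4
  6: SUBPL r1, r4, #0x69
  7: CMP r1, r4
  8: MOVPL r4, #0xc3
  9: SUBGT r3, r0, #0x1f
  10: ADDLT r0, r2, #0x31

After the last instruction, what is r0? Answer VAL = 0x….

VAL = 0xf3

0: ✓ CMP  NZCV=0011
1: ✓ MOVVS  r0←0xf3
2: · SUBCC
3: ✓ CMP  NZCV=1010
4: ✓ MOVNE  r1←0x31
5: · MOVLS
6: · SUBPL
7: ✓ CMP  NZCV=0010
8: ✓ MOVPL  r4←0xc3
9: ✓ SUBGT  r3←0xd4
10: · ADDLT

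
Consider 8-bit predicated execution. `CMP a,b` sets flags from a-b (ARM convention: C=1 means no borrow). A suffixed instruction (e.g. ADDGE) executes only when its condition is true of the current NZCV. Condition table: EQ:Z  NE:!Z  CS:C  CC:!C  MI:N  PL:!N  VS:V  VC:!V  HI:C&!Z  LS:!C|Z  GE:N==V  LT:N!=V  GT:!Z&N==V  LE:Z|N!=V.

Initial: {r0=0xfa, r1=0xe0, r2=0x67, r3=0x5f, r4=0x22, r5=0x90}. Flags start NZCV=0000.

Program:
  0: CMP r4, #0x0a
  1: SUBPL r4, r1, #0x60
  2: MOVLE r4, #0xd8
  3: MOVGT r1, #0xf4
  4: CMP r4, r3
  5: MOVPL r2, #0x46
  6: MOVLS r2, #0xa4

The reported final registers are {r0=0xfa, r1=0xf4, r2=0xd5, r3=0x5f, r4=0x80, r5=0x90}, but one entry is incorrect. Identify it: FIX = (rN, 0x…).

0: ✓ CMP  NZCV=0010
1: ✓ SUBPL  r4←0x80
2: · MOVLE
3: ✓ MOVGT  r1←0xf4
4: ✓ CMP  NZCV=0011
5: ✓ MOVPL  r2←0x46
6: · MOVLS

FIX = (r2, 0x46)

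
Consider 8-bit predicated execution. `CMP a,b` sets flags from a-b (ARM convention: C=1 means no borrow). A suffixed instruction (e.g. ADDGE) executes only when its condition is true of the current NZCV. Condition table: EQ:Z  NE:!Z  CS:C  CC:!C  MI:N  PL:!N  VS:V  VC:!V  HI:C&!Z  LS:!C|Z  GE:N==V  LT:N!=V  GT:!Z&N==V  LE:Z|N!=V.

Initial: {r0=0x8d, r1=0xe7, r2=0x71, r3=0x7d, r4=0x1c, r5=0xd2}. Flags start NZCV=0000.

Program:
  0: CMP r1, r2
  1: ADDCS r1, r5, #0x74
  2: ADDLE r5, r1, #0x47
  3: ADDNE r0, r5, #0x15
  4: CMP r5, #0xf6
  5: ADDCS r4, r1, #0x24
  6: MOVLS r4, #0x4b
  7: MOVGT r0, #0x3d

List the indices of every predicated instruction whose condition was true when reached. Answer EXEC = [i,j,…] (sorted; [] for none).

EXEC = [1,2,3,6]

[0] flags=0011 → (cmp)
[1] flags=0011 CS?T → r1=0x46
[2] flags=0011 LE?T → r5=0x8d
[3] flags=0011 NE?T → r0=0xa2
[4] flags=1000 → (cmp)
[5] flags=1000 CS?F → skip
[6] flags=1000 LS?T → r4=0x4b
[7] flags=1000 GT?F → skip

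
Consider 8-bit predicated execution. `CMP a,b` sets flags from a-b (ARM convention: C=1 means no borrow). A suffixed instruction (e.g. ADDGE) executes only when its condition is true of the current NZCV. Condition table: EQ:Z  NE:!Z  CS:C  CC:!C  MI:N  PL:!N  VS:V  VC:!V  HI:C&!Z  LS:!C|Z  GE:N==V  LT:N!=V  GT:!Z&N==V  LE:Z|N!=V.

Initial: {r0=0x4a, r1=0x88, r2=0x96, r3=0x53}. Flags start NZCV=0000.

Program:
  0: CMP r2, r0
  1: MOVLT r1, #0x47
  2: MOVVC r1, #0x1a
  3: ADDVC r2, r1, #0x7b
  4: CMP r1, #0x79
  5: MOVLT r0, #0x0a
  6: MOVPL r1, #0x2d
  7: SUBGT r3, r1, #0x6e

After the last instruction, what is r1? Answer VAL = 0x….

VAL = 0x47

[0] flags=0011 → (cmp)
[1] flags=0011 LT?T → r1=0x47
[2] flags=0011 VC?F → skip
[3] flags=0011 VC?F → skip
[4] flags=1000 → (cmp)
[5] flags=1000 LT?T → r0=0x0a
[6] flags=1000 PL?F → skip
[7] flags=1000 GT?F → skip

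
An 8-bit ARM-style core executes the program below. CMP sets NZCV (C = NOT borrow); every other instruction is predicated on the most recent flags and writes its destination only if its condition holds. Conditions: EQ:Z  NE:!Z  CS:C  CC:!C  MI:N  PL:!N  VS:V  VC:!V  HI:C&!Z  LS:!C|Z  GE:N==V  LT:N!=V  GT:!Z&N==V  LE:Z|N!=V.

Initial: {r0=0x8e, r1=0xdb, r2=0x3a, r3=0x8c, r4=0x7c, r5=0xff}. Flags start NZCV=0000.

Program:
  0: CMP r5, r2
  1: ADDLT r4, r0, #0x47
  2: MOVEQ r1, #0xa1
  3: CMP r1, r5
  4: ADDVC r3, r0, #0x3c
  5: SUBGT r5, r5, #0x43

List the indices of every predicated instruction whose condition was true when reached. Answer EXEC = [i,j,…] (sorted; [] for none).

EXEC = [1,4]

0: ✓ CMP  NZCV=1010
1: ✓ ADDLT  r4←0xd5
2: · MOVEQ
3: ✓ CMP  NZCV=1000
4: ✓ ADDVC  r3←0xca
5: · SUBGT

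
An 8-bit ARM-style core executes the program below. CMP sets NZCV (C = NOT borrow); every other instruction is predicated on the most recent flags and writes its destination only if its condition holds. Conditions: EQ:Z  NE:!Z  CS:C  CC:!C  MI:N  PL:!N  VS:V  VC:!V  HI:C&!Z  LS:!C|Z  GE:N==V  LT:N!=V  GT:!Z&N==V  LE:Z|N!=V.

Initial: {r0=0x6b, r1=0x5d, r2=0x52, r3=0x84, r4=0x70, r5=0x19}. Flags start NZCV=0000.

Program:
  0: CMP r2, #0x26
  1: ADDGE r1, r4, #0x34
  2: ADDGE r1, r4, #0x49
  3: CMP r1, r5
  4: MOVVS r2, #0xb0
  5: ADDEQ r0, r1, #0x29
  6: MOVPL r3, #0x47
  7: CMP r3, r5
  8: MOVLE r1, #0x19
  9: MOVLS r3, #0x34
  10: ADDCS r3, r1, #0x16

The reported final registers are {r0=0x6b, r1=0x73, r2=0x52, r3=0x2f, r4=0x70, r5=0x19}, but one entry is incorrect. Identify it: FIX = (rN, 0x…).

FIX = (r1, 0x19)

0: ✓ CMP  NZCV=0010
1: ✓ ADDGE  r1←0xa4
2: ✓ ADDGE  r1←0xb9
3: ✓ CMP  NZCV=1010
4: · MOVVS
5: · ADDEQ
6: · MOVPL
7: ✓ CMP  NZCV=0011
8: ✓ MOVLE  r1←0x19
9: · MOVLS
10: ✓ ADDCS  r3←0x2f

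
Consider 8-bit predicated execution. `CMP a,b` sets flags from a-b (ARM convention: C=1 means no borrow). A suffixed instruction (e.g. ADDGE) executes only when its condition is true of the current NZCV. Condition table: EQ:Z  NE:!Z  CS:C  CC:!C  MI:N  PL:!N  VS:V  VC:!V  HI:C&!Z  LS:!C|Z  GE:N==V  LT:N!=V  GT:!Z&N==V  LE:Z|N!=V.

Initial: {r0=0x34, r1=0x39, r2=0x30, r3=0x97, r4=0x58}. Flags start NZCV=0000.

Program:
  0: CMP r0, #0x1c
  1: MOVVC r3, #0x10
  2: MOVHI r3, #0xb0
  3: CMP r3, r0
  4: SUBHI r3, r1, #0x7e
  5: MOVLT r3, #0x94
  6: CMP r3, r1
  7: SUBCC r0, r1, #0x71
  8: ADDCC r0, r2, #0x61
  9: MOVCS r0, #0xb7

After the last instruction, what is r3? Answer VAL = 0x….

0: ✓ CMP  NZCV=0010
1: ✓ MOVVC  r3←0x10
2: ✓ MOVHI  r3←0xb0
3: ✓ CMP  NZCV=0011
4: ✓ SUBHI  r3←0xbb
5: ✓ MOVLT  r3←0x94
6: ✓ CMP  NZCV=0011
7: · SUBCC
8: · ADDCC
9: ✓ MOVCS  r0←0xb7

VAL = 0x94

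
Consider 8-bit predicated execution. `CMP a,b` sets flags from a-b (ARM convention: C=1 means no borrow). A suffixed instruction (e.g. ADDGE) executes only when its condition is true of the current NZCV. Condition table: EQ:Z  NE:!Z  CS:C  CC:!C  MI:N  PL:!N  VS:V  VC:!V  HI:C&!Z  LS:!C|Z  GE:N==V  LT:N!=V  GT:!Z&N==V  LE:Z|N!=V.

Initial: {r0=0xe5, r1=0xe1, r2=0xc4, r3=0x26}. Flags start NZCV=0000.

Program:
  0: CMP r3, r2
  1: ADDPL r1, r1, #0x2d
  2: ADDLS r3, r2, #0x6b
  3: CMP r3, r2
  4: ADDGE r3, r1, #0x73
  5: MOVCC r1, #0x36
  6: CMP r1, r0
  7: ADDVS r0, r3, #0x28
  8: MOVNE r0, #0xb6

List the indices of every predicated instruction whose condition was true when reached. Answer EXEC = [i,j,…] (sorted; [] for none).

[0] flags=0000 → (cmp)
[1] flags=0000 PL?T → r1=0x0e
[2] flags=0000 LS?T → r3=0x2f
[3] flags=0000 → (cmp)
[4] flags=0000 GE?T → r3=0x81
[5] flags=0000 CC?T → r1=0x36
[6] flags=0000 → (cmp)
[7] flags=0000 VS?F → skip
[8] flags=0000 NE?T → r0=0xb6

EXEC = [1,2,4,5,8]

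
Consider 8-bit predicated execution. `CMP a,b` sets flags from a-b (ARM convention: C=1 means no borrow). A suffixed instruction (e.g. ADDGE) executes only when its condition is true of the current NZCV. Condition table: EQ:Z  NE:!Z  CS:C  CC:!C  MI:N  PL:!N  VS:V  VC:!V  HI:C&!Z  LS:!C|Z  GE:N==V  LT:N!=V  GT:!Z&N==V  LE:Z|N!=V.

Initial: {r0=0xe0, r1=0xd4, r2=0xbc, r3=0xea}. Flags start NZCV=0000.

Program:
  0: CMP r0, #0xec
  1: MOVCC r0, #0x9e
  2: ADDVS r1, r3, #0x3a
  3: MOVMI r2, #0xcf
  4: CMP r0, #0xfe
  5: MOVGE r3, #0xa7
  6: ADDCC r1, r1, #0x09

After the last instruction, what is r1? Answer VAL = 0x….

0: ✓ CMP  NZCV=1000
1: ✓ MOVCC  r0←0x9e
2: · ADDVS
3: ✓ MOVMI  r2←0xcf
4: ✓ CMP  NZCV=1000
5: · MOVGE
6: ✓ ADDCC  r1←0xdd

VAL = 0xdd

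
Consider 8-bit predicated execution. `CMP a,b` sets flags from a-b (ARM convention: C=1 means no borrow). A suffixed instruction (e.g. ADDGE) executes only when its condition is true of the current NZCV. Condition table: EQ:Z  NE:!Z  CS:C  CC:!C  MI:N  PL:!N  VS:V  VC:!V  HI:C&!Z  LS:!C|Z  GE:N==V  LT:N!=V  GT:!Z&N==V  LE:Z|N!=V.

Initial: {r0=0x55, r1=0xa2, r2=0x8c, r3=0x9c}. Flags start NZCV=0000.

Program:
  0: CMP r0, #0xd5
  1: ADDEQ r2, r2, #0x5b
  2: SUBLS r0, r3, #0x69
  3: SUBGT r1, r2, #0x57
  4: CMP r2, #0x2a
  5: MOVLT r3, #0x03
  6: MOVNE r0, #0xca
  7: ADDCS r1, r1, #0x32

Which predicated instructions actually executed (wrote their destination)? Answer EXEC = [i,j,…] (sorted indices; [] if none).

[0] flags=1001 → (cmp)
[1] flags=1001 EQ?F → skip
[2] flags=1001 LS?T → r0=0x33
[3] flags=1001 GT?T → r1=0x35
[4] flags=0011 → (cmp)
[5] flags=0011 LT?T → r3=0x03
[6] flags=0011 NE?T → r0=0xca
[7] flags=0011 CS?T → r1=0x67

EXEC = [2,3,5,6,7]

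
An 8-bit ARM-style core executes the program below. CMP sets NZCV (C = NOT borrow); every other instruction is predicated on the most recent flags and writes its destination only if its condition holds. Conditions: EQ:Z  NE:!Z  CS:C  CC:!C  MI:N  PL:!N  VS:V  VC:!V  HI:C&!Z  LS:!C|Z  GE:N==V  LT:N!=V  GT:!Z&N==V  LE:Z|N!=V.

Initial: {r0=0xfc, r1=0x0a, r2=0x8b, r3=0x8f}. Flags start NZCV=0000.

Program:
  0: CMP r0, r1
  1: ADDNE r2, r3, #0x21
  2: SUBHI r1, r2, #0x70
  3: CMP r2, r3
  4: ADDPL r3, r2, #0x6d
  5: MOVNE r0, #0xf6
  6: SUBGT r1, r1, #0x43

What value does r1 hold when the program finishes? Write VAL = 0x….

VAL = 0xfd

0: ✓ CMP  NZCV=1010
1: ✓ ADDNE  r2←0xb0
2: ✓ SUBHI  r1←0x40
3: ✓ CMP  NZCV=0010
4: ✓ ADDPL  r3←0x1d
5: ✓ MOVNE  r0←0xf6
6: ✓ SUBGT  r1←0xfd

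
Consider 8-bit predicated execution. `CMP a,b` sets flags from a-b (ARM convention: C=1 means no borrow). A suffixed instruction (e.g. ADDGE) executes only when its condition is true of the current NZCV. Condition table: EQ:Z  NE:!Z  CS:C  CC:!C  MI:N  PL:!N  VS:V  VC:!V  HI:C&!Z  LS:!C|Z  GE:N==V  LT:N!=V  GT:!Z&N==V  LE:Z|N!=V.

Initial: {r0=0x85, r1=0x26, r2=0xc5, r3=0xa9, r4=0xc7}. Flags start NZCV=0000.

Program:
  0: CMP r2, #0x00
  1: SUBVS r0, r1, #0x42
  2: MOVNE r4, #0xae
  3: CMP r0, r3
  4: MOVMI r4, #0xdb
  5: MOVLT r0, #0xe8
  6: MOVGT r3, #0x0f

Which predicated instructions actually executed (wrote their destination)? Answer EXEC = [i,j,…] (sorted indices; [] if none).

[0] flags=1010 → (cmp)
[1] flags=1010 VS?F → skip
[2] flags=1010 NE?T → r4=0xae
[3] flags=1000 → (cmp)
[4] flags=1000 MI?T → r4=0xdb
[5] flags=1000 LT?T → r0=0xe8
[6] flags=1000 GT?F → skip

EXEC = [2,4,5]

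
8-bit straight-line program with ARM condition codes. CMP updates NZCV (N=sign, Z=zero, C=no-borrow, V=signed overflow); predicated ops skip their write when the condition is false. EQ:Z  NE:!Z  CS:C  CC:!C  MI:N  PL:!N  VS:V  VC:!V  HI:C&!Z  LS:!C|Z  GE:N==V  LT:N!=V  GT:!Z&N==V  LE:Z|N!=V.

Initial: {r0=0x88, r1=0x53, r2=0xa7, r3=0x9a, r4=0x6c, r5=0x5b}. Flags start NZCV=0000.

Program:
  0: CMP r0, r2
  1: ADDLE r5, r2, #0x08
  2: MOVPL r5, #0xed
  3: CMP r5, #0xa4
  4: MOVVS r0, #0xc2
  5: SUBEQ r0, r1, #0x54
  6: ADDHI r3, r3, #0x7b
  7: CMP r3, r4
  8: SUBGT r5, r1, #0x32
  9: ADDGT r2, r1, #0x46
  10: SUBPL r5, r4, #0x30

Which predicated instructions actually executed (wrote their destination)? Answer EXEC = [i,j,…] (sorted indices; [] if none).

EXEC = [1,6]

0: ✓ CMP  NZCV=1000
1: ✓ ADDLE  r5←0xaf
2: · MOVPL
3: ✓ CMP  NZCV=0010
4: · MOVVS
5: · SUBEQ
6: ✓ ADDHI  r3←0x15
7: ✓ CMP  NZCV=1000
8: · SUBGT
9: · ADDGT
10: · SUBPL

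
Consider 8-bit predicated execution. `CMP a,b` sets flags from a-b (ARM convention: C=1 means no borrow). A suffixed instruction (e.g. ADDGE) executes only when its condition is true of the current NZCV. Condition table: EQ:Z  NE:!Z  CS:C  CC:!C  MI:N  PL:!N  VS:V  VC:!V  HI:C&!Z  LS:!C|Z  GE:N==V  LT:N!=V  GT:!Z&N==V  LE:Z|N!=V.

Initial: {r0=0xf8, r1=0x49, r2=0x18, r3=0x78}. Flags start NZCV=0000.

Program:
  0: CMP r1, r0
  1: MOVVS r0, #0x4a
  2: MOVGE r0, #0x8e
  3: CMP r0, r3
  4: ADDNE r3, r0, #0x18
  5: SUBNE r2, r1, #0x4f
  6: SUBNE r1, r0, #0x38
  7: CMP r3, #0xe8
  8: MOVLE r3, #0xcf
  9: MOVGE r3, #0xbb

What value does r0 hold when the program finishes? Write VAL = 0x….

0: ✓ CMP  NZCV=0000
1: · MOVVS
2: ✓ MOVGE  r0←0x8e
3: ✓ CMP  NZCV=0011
4: ✓ ADDNE  r3←0xa6
5: ✓ SUBNE  r2←0xfa
6: ✓ SUBNE  r1←0x56
7: ✓ CMP  NZCV=1000
8: ✓ MOVLE  r3←0xcf
9: · MOVGE

VAL = 0x8e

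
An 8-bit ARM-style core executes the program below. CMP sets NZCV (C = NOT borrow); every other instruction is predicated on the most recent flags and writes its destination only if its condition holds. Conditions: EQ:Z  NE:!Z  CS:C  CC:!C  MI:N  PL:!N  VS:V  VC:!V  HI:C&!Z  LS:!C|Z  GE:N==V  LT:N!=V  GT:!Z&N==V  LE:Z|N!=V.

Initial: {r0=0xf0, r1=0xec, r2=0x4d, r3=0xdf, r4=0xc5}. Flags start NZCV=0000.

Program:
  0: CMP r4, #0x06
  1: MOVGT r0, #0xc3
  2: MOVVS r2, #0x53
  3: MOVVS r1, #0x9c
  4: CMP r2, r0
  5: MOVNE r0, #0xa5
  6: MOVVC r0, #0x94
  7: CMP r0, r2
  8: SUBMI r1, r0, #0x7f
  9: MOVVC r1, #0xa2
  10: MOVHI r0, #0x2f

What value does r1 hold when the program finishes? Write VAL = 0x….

VAL = 0xec

0: ✓ CMP  NZCV=1010
1: · MOVGT
2: · MOVVS
3: · MOVVS
4: ✓ CMP  NZCV=0000
5: ✓ MOVNE  r0←0xa5
6: ✓ MOVVC  r0←0x94
7: ✓ CMP  NZCV=0011
8: · SUBMI
9: · MOVVC
10: ✓ MOVHI  r0←0x2f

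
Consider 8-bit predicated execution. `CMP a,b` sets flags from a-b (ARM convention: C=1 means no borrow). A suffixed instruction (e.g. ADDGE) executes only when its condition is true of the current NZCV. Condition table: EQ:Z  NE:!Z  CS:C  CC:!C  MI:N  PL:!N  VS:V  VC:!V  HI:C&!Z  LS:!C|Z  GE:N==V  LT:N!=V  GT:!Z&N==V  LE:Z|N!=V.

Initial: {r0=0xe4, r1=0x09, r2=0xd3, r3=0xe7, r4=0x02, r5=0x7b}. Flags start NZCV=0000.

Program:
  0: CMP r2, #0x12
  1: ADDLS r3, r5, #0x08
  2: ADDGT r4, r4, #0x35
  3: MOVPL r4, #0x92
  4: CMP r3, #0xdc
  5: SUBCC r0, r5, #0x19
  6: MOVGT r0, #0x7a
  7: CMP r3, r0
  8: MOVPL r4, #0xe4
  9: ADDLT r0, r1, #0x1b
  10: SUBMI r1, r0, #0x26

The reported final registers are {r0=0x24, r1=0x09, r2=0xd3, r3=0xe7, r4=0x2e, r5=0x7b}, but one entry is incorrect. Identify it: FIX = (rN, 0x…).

[0] flags=1010 → (cmp)
[1] flags=1010 LS?F → skip
[2] flags=1010 GT?F → skip
[3] flags=1010 PL?F → skip
[4] flags=0010 → (cmp)
[5] flags=0010 CC?F → skip
[6] flags=0010 GT?T → r0=0x7a
[7] flags=0011 → (cmp)
[8] flags=0011 PL?T → r4=0xe4
[9] flags=0011 LT?T → r0=0x24
[10] flags=0011 MI?F → skip

FIX = (r4, 0xe4)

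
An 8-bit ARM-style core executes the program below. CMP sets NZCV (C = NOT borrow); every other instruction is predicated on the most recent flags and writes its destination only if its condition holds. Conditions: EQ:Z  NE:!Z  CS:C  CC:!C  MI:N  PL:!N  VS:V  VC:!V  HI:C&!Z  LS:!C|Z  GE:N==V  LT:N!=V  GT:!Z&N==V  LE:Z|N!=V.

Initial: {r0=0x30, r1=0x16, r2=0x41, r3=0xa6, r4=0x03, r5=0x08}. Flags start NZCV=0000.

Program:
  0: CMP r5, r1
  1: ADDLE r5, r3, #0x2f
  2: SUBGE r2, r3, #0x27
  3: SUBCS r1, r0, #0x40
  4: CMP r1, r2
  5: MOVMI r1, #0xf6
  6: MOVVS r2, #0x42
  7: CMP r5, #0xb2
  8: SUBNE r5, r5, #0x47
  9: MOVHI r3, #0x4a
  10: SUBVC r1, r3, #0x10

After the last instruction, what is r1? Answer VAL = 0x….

0: ✓ CMP  NZCV=1000
1: ✓ ADDLE  r5←0xd5
2: · SUBGE
3: · SUBCS
4: ✓ CMP  NZCV=1000
5: ✓ MOVMI  r1←0xf6
6: · MOVVS
7: ✓ CMP  NZCV=0010
8: ✓ SUBNE  r5←0x8e
9: ✓ MOVHI  r3←0x4a
10: ✓ SUBVC  r1←0x3a

VAL = 0x3a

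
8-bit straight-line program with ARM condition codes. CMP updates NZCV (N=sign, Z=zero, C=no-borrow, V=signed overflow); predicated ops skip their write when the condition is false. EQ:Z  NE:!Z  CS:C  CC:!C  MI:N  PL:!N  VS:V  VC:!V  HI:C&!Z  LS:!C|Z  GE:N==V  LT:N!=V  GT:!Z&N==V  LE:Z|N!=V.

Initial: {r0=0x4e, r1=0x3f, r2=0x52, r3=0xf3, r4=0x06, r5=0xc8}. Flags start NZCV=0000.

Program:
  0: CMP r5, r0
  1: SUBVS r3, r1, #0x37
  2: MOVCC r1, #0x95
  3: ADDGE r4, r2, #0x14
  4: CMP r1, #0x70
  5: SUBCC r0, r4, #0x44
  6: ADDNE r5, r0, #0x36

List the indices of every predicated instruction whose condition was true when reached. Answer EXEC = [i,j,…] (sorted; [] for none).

EXEC = [1,5,6]

0: ✓ CMP  NZCV=0011
1: ✓ SUBVS  r3←0x08
2: · MOVCC
3: · ADDGE
4: ✓ CMP  NZCV=1000
5: ✓ SUBCC  r0←0xc2
6: ✓ ADDNE  r5←0xf8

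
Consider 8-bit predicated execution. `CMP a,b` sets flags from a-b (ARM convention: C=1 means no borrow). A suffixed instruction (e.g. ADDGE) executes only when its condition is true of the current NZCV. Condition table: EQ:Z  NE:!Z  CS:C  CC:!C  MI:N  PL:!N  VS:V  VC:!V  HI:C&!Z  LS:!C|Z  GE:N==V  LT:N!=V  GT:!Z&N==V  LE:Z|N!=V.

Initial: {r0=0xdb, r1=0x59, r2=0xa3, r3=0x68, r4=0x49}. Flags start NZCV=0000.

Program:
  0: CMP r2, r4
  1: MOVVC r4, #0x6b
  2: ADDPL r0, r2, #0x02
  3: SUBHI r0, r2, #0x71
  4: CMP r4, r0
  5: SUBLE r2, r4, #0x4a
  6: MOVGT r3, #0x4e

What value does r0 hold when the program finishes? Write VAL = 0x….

VAL = 0x32

[0] flags=0011 → (cmp)
[1] flags=0011 VC?F → skip
[2] flags=0011 PL?T → r0=0xa5
[3] flags=0011 HI?T → r0=0x32
[4] flags=0010 → (cmp)
[5] flags=0010 LE?F → skip
[6] flags=0010 GT?T → r3=0x4e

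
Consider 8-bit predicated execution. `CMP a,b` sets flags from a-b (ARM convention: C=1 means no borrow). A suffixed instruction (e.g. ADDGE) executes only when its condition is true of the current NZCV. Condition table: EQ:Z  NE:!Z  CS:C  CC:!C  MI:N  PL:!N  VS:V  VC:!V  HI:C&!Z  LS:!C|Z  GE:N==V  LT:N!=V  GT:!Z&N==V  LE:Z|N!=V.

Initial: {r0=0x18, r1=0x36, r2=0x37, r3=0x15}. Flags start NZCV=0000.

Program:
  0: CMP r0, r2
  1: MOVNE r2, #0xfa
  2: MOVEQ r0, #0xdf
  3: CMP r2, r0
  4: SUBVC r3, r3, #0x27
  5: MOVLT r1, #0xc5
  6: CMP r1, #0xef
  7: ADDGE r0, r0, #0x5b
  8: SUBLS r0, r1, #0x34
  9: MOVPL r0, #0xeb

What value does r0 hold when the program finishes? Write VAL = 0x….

0: ✓ CMP  NZCV=1000
1: ✓ MOVNE  r2←0xfa
2: · MOVEQ
3: ✓ CMP  NZCV=1010
4: ✓ SUBVC  r3←0xee
5: ✓ MOVLT  r1←0xc5
6: ✓ CMP  NZCV=1000
7: · ADDGE
8: ✓ SUBLS  r0←0x91
9: · MOVPL

VAL = 0x91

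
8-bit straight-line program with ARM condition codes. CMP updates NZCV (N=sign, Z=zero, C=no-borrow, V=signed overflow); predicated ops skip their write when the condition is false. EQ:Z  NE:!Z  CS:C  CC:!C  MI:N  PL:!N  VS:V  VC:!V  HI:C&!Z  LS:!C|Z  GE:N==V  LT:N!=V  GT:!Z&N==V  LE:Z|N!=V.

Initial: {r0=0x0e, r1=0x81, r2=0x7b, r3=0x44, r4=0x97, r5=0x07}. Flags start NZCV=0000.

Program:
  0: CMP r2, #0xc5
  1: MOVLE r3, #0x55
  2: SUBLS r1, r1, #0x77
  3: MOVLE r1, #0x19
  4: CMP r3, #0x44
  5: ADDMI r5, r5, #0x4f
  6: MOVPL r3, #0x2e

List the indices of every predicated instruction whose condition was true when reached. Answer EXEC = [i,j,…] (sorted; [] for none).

EXEC = [2,6]

0: ✓ CMP  NZCV=1001
1: · MOVLE
2: ✓ SUBLS  r1←0x0a
3: · MOVLE
4: ✓ CMP  NZCV=0110
5: · ADDMI
6: ✓ MOVPL  r3←0x2e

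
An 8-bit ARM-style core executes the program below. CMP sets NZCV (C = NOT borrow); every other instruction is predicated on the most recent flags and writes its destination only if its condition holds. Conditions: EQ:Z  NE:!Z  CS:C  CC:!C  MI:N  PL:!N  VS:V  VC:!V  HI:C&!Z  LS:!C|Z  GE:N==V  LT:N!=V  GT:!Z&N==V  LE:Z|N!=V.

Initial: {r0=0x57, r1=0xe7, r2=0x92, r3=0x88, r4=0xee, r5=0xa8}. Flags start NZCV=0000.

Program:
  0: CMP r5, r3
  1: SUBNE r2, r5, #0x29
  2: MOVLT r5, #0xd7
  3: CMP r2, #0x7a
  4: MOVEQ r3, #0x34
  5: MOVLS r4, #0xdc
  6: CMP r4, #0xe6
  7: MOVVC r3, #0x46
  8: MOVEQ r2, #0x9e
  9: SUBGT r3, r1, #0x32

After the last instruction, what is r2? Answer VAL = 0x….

VAL = 0x7f

0: ✓ CMP  NZCV=0010
1: ✓ SUBNE  r2←0x7f
2: · MOVLT
3: ✓ CMP  NZCV=0010
4: · MOVEQ
5: · MOVLS
6: ✓ CMP  NZCV=0010
7: ✓ MOVVC  r3←0x46
8: · MOVEQ
9: ✓ SUBGT  r3←0xb5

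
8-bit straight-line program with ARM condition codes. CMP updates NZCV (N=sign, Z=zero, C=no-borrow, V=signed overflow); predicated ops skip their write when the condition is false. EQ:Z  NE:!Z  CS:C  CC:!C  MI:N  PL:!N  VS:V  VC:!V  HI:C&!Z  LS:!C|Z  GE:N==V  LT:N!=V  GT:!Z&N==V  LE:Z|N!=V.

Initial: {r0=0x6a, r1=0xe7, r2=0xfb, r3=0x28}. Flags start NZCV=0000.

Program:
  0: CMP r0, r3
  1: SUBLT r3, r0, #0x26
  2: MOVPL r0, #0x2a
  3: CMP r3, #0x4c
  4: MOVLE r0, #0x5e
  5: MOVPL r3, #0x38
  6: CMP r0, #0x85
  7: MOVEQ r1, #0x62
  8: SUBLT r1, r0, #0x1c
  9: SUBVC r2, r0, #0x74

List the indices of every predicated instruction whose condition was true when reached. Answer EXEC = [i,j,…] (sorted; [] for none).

EXEC = [2,4]

[0] flags=0010 → (cmp)
[1] flags=0010 LT?F → skip
[2] flags=0010 PL?T → r0=0x2a
[3] flags=1000 → (cmp)
[4] flags=1000 LE?T → r0=0x5e
[5] flags=1000 PL?F → skip
[6] flags=1001 → (cmp)
[7] flags=1001 EQ?F → skip
[8] flags=1001 LT?F → skip
[9] flags=1001 VC?F → skip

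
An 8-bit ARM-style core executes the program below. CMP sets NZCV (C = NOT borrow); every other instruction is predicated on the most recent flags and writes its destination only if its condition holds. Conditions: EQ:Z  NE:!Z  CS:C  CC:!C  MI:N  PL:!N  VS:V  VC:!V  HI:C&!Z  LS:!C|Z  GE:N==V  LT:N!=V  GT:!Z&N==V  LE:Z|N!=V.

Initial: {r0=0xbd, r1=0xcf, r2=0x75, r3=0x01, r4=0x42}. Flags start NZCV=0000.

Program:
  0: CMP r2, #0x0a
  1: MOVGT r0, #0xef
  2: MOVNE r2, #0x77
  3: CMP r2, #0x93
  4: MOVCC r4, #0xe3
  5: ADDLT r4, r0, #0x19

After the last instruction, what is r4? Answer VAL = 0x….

0: ✓ CMP  NZCV=0010
1: ✓ MOVGT  r0←0xef
2: ✓ MOVNE  r2←0x77
3: ✓ CMP  NZCV=1001
4: ✓ MOVCC  r4←0xe3
5: · ADDLT

VAL = 0xe3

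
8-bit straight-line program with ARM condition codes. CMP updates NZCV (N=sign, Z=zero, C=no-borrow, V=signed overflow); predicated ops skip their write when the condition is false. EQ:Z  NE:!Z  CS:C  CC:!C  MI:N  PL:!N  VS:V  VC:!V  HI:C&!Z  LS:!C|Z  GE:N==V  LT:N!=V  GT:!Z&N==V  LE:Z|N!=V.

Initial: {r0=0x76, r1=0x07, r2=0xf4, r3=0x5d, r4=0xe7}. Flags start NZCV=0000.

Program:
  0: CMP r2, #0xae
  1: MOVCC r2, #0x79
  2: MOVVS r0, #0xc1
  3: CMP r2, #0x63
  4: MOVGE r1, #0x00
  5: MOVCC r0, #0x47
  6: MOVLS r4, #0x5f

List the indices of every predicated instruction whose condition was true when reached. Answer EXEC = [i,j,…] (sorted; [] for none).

[0] flags=0010 → (cmp)
[1] flags=0010 CC?F → skip
[2] flags=0010 VS?F → skip
[3] flags=1010 → (cmp)
[4] flags=1010 GE?F → skip
[5] flags=1010 CC?F → skip
[6] flags=1010 LS?F → skip

EXEC = []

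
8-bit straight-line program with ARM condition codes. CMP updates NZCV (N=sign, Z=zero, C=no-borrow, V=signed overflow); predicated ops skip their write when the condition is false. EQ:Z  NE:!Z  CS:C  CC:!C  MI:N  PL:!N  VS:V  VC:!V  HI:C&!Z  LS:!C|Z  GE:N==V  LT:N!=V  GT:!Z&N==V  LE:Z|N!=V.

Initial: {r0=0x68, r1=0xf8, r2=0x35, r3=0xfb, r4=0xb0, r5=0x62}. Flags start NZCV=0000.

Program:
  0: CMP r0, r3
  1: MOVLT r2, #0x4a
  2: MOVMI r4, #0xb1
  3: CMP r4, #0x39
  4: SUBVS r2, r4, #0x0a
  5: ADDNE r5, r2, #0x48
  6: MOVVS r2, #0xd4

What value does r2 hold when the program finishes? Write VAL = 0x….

VAL = 0xd4

[0] flags=0000 → (cmp)
[1] flags=0000 LT?F → skip
[2] flags=0000 MI?F → skip
[3] flags=0011 → (cmp)
[4] flags=0011 VS?T → r2=0xa6
[5] flags=0011 NE?T → r5=0xee
[6] flags=0011 VS?T → r2=0xd4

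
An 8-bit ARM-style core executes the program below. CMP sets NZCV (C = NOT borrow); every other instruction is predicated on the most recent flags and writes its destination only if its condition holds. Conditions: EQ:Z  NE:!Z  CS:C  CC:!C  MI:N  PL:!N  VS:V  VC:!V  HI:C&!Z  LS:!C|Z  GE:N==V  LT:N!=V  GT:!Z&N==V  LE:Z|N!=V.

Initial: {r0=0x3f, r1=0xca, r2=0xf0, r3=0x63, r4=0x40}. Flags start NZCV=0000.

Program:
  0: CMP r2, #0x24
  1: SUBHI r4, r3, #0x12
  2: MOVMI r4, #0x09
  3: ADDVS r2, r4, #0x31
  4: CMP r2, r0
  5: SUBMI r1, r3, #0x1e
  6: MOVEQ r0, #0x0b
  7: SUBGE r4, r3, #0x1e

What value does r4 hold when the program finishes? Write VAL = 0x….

0: ✓ CMP  NZCV=1010
1: ✓ SUBHI  r4←0x51
2: ✓ MOVMI  r4←0x09
3: · ADDVS
4: ✓ CMP  NZCV=1010
5: ✓ SUBMI  r1←0x45
6: · MOVEQ
7: · SUBGE

VAL = 0x09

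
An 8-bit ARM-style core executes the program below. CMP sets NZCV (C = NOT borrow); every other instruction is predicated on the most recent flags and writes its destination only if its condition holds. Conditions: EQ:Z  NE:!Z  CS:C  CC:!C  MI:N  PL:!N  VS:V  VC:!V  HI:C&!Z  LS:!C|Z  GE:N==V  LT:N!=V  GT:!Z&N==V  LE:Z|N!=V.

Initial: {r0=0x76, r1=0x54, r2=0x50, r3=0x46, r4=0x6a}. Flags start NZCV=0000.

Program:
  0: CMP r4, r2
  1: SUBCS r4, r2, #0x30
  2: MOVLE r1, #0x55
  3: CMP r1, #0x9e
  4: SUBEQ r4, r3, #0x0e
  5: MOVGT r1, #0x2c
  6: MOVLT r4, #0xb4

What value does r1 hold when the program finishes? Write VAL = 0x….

VAL = 0x2c

0: ✓ CMP  NZCV=0010
1: ✓ SUBCS  r4←0x20
2: · MOVLE
3: ✓ CMP  NZCV=1001
4: · SUBEQ
5: ✓ MOVGT  r1←0x2c
6: · MOVLT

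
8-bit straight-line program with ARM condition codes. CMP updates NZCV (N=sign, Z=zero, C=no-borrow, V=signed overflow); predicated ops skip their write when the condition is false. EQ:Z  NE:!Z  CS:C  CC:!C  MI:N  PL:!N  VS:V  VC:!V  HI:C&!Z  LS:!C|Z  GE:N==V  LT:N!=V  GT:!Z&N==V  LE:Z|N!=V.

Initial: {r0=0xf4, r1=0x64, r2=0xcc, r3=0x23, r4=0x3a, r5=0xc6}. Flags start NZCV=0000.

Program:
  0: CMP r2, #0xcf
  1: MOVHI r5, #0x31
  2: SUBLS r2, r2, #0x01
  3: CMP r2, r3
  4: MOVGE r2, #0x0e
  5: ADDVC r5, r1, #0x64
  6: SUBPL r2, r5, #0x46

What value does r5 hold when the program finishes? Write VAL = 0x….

[0] flags=1000 → (cmp)
[1] flags=1000 HI?F → skip
[2] flags=1000 LS?T → r2=0xcb
[3] flags=1010 → (cmp)
[4] flags=1010 GE?F → skip
[5] flags=1010 VC?T → r5=0xc8
[6] flags=1010 PL?F → skip

VAL = 0xc8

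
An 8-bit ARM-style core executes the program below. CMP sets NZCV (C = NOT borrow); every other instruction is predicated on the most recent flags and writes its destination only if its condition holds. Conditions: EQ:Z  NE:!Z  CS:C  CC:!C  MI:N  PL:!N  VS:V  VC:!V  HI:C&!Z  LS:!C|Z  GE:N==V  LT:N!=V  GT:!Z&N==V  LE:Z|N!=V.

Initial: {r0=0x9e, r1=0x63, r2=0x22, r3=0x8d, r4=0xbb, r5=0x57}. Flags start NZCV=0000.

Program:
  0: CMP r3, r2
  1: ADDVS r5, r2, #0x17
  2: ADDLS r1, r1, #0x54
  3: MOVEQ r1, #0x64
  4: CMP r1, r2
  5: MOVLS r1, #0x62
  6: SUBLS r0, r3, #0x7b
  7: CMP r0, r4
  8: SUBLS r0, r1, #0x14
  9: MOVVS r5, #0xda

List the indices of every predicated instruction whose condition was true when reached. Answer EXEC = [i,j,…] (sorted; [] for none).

EXEC = [1,8]

[0] flags=0011 → (cmp)
[1] flags=0011 VS?T → r5=0x39
[2] flags=0011 LS?F → skip
[3] flags=0011 EQ?F → skip
[4] flags=0010 → (cmp)
[5] flags=0010 LS?F → skip
[6] flags=0010 LS?F → skip
[7] flags=1000 → (cmp)
[8] flags=1000 LS?T → r0=0x4f
[9] flags=1000 VS?F → skip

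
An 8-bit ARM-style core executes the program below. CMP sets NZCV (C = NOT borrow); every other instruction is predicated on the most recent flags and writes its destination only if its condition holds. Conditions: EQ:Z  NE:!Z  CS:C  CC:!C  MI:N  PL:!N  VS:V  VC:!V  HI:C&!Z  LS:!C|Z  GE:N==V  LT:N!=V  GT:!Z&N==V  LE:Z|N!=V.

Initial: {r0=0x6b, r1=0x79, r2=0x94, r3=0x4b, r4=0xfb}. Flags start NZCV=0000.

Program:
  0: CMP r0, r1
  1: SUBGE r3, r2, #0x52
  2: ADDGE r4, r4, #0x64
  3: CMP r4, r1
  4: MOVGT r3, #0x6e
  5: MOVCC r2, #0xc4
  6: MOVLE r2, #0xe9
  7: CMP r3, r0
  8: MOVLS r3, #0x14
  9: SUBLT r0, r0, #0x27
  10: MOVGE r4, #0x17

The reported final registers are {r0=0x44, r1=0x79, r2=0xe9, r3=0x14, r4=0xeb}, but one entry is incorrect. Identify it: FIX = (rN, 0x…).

FIX = (r4, 0xfb)

0: ✓ CMP  NZCV=1000
1: · SUBGE
2: · ADDGE
3: ✓ CMP  NZCV=1010
4: · MOVGT
5: · MOVCC
6: ✓ MOVLE  r2←0xe9
7: ✓ CMP  NZCV=1000
8: ✓ MOVLS  r3←0x14
9: ✓ SUBLT  r0←0x44
10: · MOVGE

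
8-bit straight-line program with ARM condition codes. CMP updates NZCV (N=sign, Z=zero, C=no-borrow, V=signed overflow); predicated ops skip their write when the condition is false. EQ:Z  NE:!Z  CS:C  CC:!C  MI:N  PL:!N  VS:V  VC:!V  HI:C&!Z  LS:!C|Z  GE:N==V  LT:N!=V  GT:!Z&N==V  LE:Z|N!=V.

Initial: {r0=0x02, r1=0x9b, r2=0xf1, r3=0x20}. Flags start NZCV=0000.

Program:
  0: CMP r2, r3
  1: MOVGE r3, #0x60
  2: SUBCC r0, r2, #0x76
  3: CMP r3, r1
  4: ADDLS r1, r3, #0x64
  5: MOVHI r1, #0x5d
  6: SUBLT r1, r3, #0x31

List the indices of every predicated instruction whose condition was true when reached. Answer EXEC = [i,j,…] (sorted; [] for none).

EXEC = [4]

0: ✓ CMP  NZCV=1010
1: · MOVGE
2: · SUBCC
3: ✓ CMP  NZCV=1001
4: ✓ ADDLS  r1←0x84
5: · MOVHI
6: · SUBLT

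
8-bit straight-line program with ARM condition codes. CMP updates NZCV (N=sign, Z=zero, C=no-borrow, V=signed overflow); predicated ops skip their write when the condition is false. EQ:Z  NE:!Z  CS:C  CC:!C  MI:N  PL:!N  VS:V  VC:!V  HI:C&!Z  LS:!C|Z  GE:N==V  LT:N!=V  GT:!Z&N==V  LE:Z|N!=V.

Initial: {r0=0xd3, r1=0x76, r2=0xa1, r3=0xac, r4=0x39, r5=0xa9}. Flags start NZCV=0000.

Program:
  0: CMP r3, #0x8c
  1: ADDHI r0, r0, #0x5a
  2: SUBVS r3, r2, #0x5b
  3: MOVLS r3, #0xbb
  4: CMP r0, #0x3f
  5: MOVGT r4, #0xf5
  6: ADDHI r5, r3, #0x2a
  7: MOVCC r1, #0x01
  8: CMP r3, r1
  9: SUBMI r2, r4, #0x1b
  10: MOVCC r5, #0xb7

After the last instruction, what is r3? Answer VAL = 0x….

[0] flags=0010 → (cmp)
[1] flags=0010 HI?T → r0=0x2d
[2] flags=0010 VS?F → skip
[3] flags=0010 LS?F → skip
[4] flags=1000 → (cmp)
[5] flags=1000 GT?F → skip
[6] flags=1000 HI?F → skip
[7] flags=1000 CC?T → r1=0x01
[8] flags=1010 → (cmp)
[9] flags=1010 MI?T → r2=0x1e
[10] flags=1010 CC?F → skip

VAL = 0xac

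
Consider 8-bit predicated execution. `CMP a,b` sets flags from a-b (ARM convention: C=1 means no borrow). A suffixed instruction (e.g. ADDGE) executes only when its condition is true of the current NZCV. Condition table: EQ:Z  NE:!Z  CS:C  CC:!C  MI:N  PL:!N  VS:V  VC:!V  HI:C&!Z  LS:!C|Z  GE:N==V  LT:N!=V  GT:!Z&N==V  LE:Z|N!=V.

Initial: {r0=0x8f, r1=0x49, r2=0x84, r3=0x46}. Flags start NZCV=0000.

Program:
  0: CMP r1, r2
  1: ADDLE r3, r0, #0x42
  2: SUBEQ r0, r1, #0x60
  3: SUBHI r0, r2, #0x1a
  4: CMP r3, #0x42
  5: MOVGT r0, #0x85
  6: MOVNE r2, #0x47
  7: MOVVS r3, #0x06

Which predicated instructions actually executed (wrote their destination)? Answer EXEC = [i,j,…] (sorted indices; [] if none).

EXEC = [5,6]

[0] flags=1001 → (cmp)
[1] flags=1001 LE?F → skip
[2] flags=1001 EQ?F → skip
[3] flags=1001 HI?F → skip
[4] flags=0010 → (cmp)
[5] flags=0010 GT?T → r0=0x85
[6] flags=0010 NE?T → r2=0x47
[7] flags=0010 VS?F → skip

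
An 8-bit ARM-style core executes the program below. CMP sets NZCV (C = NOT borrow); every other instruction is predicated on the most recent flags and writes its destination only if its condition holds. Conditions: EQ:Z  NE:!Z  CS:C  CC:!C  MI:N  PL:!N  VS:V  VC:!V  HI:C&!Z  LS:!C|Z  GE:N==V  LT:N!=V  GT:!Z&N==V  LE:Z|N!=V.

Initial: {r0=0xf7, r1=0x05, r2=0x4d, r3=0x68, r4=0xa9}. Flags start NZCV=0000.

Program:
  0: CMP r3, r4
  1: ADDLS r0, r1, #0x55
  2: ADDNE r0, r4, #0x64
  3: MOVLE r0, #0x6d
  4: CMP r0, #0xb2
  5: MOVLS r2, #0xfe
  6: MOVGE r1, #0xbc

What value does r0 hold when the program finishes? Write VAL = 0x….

VAL = 0x0d

[0] flags=1001 → (cmp)
[1] flags=1001 LS?T → r0=0x5a
[2] flags=1001 NE?T → r0=0x0d
[3] flags=1001 LE?F → skip
[4] flags=0000 → (cmp)
[5] flags=0000 LS?T → r2=0xfe
[6] flags=0000 GE?T → r1=0xbc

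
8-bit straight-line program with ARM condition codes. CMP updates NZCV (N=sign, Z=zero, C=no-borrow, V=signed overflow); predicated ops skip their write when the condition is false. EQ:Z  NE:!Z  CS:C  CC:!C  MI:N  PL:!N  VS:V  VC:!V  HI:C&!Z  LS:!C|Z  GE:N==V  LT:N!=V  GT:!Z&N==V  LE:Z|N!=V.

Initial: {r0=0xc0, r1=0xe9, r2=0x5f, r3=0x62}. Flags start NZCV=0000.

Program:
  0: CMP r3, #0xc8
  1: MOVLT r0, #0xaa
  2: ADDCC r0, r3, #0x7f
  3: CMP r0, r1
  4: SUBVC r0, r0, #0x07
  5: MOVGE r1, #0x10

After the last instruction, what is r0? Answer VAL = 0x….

VAL = 0xda

0: ✓ CMP  NZCV=1001
1: · MOVLT
2: ✓ ADDCC  r0←0xe1
3: ✓ CMP  NZCV=1000
4: ✓ SUBVC  r0←0xda
5: · MOVGE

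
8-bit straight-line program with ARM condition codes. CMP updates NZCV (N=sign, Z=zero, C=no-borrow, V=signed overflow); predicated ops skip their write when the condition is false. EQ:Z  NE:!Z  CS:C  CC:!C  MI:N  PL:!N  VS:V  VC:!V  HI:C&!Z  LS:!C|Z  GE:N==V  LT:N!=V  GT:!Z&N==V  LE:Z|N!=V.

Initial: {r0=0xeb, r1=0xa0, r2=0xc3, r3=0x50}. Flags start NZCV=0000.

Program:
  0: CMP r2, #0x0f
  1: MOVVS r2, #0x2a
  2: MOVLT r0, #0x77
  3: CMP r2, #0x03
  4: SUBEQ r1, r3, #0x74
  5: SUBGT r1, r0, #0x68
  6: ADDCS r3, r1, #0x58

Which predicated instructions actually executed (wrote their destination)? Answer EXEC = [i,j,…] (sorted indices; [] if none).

EXEC = [2,6]

[0] flags=1010 → (cmp)
[1] flags=1010 VS?F → skip
[2] flags=1010 LT?T → r0=0x77
[3] flags=1010 → (cmp)
[4] flags=1010 EQ?F → skip
[5] flags=1010 GT?F → skip
[6] flags=1010 CS?T → r3=0xf8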